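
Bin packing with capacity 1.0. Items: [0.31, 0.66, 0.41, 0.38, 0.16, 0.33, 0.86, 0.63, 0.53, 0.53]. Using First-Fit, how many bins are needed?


Place items sequentially using First-Fit:
  Item 0.31 -> new Bin 1
  Item 0.66 -> Bin 1 (now 0.97)
  Item 0.41 -> new Bin 2
  Item 0.38 -> Bin 2 (now 0.79)
  Item 0.16 -> Bin 2 (now 0.95)
  Item 0.33 -> new Bin 3
  Item 0.86 -> new Bin 4
  Item 0.63 -> Bin 3 (now 0.96)
  Item 0.53 -> new Bin 5
  Item 0.53 -> new Bin 6
Total bins used = 6

6


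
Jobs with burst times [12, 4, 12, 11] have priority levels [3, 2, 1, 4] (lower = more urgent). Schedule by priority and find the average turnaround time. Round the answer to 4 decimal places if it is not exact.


Sort by priority (ascending = highest first):
Order: [(1, 12), (2, 4), (3, 12), (4, 11)]
Completion times:
  Priority 1, burst=12, C=12
  Priority 2, burst=4, C=16
  Priority 3, burst=12, C=28
  Priority 4, burst=11, C=39
Average turnaround = 95/4 = 23.75

23.75


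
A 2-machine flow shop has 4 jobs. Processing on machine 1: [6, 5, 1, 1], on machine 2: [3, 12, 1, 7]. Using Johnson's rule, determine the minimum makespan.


Apply Johnson's rule:
  Group 1 (a <= b): [(3, 1, 1), (4, 1, 7), (2, 5, 12)]
  Group 2 (a > b): [(1, 6, 3)]
Optimal job order: [3, 4, 2, 1]
Schedule:
  Job 3: M1 done at 1, M2 done at 2
  Job 4: M1 done at 2, M2 done at 9
  Job 2: M1 done at 7, M2 done at 21
  Job 1: M1 done at 13, M2 done at 24
Makespan = 24

24


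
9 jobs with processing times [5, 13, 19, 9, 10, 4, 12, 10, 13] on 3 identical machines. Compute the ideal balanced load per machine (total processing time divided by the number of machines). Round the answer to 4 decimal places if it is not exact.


Total processing time = 5 + 13 + 19 + 9 + 10 + 4 + 12 + 10 + 13 = 95
Number of machines = 3
Ideal balanced load = 95 / 3 = 31.6667

31.6667


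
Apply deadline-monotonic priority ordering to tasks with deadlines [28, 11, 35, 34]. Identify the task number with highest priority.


Sort tasks by relative deadline (ascending):
  Task 2: deadline = 11
  Task 1: deadline = 28
  Task 4: deadline = 34
  Task 3: deadline = 35
Priority order (highest first): [2, 1, 4, 3]
Highest priority task = 2

2


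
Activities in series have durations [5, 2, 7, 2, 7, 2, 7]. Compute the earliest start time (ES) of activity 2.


Activity 2 starts after activities 1 through 1 complete.
Predecessor durations: [5]
ES = 5 = 5

5


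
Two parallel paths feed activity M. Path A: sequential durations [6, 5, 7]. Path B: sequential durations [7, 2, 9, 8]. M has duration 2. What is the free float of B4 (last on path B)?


ES(B4) = sum of predecessors on chain B = 18
EF(B4) = ES + duration = 18 + 8 = 26
Successor of B4 is M. ES(M) = max(sum(A), sum(B)) = max(18, 26) = 26
Free float = ES(successor) - EF(current) = 26 - 26 = 0

0


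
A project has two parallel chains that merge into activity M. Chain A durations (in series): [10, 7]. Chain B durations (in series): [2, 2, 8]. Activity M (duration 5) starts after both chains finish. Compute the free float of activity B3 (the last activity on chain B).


ES(B3) = sum of predecessors on chain B = 4
EF(B3) = ES + duration = 4 + 8 = 12
Successor of B3 is M. ES(M) = max(sum(A), sum(B)) = max(17, 12) = 17
Free float = ES(successor) - EF(current) = 17 - 12 = 5

5


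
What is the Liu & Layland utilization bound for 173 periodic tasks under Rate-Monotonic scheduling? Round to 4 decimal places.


Compute 2^(1/173) = 1.0040146684
Subtract 1: 1.0040146684 - 1 = 0.0040146684
Multiply by n: 173 * 0.0040146684 = 0.6945376332
Round to 4 dp: 0.6945

0.6945


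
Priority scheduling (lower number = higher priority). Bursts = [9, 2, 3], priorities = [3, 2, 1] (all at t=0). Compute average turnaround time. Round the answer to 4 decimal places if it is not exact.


Sort by priority (ascending = highest first):
Order: [(1, 3), (2, 2), (3, 9)]
Completion times:
  Priority 1, burst=3, C=3
  Priority 2, burst=2, C=5
  Priority 3, burst=9, C=14
Average turnaround = 22/3 = 7.3333

7.3333


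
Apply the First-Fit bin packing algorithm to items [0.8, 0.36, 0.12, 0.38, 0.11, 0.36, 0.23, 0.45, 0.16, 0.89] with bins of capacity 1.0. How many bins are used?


Place items sequentially using First-Fit:
  Item 0.8 -> new Bin 1
  Item 0.36 -> new Bin 2
  Item 0.12 -> Bin 1 (now 0.92)
  Item 0.38 -> Bin 2 (now 0.74)
  Item 0.11 -> Bin 2 (now 0.85)
  Item 0.36 -> new Bin 3
  Item 0.23 -> Bin 3 (now 0.59)
  Item 0.45 -> new Bin 4
  Item 0.16 -> Bin 3 (now 0.75)
  Item 0.89 -> new Bin 5
Total bins used = 5

5


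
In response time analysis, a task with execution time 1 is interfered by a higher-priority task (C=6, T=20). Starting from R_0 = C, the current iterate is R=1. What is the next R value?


R_next = C + ceil(R_prev / T_hp) * C_hp
ceil(1 / 20) = ceil(0.05) = 1
Interference = 1 * 6 = 6
R_next = 1 + 6 = 7

7


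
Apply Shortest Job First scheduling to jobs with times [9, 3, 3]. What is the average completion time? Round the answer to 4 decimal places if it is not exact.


SJF order (ascending): [3, 3, 9]
Completion times:
  Job 1: burst=3, C=3
  Job 2: burst=3, C=6
  Job 3: burst=9, C=15
Average completion = 24/3 = 8.0

8.0


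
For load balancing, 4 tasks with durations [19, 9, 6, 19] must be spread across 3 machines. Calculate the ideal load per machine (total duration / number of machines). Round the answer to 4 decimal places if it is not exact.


Total processing time = 19 + 9 + 6 + 19 = 53
Number of machines = 3
Ideal balanced load = 53 / 3 = 17.6667

17.6667


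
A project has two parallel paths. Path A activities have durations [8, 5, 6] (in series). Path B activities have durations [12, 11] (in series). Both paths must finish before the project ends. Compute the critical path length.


Path A total = 8 + 5 + 6 = 19
Path B total = 12 + 11 = 23
Critical path = longest path = max(19, 23) = 23

23


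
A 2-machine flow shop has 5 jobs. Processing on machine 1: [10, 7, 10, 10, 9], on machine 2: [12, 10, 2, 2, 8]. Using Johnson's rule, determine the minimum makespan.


Apply Johnson's rule:
  Group 1 (a <= b): [(2, 7, 10), (1, 10, 12)]
  Group 2 (a > b): [(5, 9, 8), (3, 10, 2), (4, 10, 2)]
Optimal job order: [2, 1, 5, 3, 4]
Schedule:
  Job 2: M1 done at 7, M2 done at 17
  Job 1: M1 done at 17, M2 done at 29
  Job 5: M1 done at 26, M2 done at 37
  Job 3: M1 done at 36, M2 done at 39
  Job 4: M1 done at 46, M2 done at 48
Makespan = 48

48


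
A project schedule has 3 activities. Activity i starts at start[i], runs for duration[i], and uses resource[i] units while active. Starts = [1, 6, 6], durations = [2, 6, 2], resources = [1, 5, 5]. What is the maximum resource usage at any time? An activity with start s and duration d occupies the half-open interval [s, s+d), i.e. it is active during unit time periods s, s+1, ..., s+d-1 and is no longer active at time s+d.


Each activity i is active on [start_i, start_i + duration_i).
Compute total resource usage per time slot:
  t=0: active resources = [], total = 0
  t=1: active resources = [1], total = 1
  t=2: active resources = [1], total = 1
  t=3: active resources = [], total = 0
  t=4: active resources = [], total = 0
  t=5: active resources = [], total = 0
  t=6: active resources = [5, 5], total = 10
  t=7: active resources = [5, 5], total = 10
  t=8: active resources = [5], total = 5
  t=9: active resources = [5], total = 5
  t=10: active resources = [5], total = 5
  t=11: active resources = [5], total = 5
Peak resource demand = 10

10


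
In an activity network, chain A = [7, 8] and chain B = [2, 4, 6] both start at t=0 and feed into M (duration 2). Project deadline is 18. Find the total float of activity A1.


Forward pass: ES(A1) = sum of predecessors on chain A = 0
EF = ES + duration = 0 + 7 = 7
Backward pass: LF(M) = deadline = 18; LS(M) = 18 - 2 = 16
LF(A1) = LS(M) - sum(successors on chain A) = 16 - 8 = 8
LS = LF - duration = 8 - 7 = 1
Total float = LS - ES = 1 - 0 = 1

1


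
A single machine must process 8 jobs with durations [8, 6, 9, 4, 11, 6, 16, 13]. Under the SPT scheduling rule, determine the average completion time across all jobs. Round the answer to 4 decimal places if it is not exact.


Sort jobs by processing time (SPT order): [4, 6, 6, 8, 9, 11, 13, 16]
Compute completion times sequentially:
  Job 1: processing = 4, completes at 4
  Job 2: processing = 6, completes at 10
  Job 3: processing = 6, completes at 16
  Job 4: processing = 8, completes at 24
  Job 5: processing = 9, completes at 33
  Job 6: processing = 11, completes at 44
  Job 7: processing = 13, completes at 57
  Job 8: processing = 16, completes at 73
Sum of completion times = 261
Average completion time = 261/8 = 32.625

32.625


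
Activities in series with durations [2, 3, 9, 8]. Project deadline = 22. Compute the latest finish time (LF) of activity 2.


LF(activity 2) = deadline - sum of successor durations
Successors: activities 3 through 4 with durations [9, 8]
Sum of successor durations = 17
LF = 22 - 17 = 5

5


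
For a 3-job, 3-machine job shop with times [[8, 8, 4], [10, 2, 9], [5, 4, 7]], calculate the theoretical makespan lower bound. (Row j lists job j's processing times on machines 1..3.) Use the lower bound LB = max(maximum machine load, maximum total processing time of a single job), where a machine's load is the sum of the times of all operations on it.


Machine loads:
  Machine 1: 8 + 10 + 5 = 23
  Machine 2: 8 + 2 + 4 = 14
  Machine 3: 4 + 9 + 7 = 20
Max machine load = 23
Job totals:
  Job 1: 20
  Job 2: 21
  Job 3: 16
Max job total = 21
Lower bound = max(23, 21) = 23

23


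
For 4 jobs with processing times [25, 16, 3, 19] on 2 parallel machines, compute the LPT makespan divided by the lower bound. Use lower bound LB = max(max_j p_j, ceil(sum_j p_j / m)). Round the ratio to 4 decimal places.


LPT order: [25, 19, 16, 3]
Machine loads after assignment: [28, 35]
LPT makespan = 35
Lower bound = max(max_job, ceil(total/2)) = max(25, 32) = 32
Ratio = 35 / 32 = 1.0938

1.0938


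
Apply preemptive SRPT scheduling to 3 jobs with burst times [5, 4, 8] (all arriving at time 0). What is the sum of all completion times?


Since all jobs arrive at t=0, SRPT equals SPT ordering.
SPT order: [4, 5, 8]
Completion times:
  Job 1: p=4, C=4
  Job 2: p=5, C=9
  Job 3: p=8, C=17
Total completion time = 4 + 9 + 17 = 30

30


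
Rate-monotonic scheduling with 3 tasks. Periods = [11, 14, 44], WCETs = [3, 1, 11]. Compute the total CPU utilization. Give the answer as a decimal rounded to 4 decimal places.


Compute individual utilizations (exact fractions):
  Task 1: C/T = 3/11 (approx. 0.2727)
  Task 2: C/T = 1/14 (approx. 0.0714)
  Task 3: C/T = 11/44 = 1/4 (approx. 0.25)
Total utilization U = 3/11 + 1/14 + 1/4 = 183/308
Rounded to 4 decimal places: U = 0.5942
RM (Liu & Layland) bound for 3 tasks = 0.779763; compare with U = 183/308 (approx. 0.594156)
U <= bound, so schedulable by RM sufficient condition.

0.5942


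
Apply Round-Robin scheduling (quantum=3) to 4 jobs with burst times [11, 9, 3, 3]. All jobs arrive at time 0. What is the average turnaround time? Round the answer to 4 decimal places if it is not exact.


Time quantum = 3
Execution trace:
  J1 runs 3 units, time = 3
  J2 runs 3 units, time = 6
  J3 runs 3 units, time = 9
  J4 runs 3 units, time = 12
  J1 runs 3 units, time = 15
  J2 runs 3 units, time = 18
  J1 runs 3 units, time = 21
  J2 runs 3 units, time = 24
  J1 runs 2 units, time = 26
Finish times: [26, 24, 9, 12]
Average turnaround = 71/4 = 17.75

17.75


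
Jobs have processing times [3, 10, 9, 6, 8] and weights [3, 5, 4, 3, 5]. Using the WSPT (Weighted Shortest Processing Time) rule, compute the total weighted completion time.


Compute p/w ratios and sort ascending (WSPT): [(3, 3), (8, 5), (10, 5), (6, 3), (9, 4)]
Compute weighted completion times:
  Job (p=3,w=3): C=3, w*C=3*3=9
  Job (p=8,w=5): C=11, w*C=5*11=55
  Job (p=10,w=5): C=21, w*C=5*21=105
  Job (p=6,w=3): C=27, w*C=3*27=81
  Job (p=9,w=4): C=36, w*C=4*36=144
Total weighted completion time = 394

394


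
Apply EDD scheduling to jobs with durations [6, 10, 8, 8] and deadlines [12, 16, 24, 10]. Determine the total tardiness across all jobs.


Sort by due date (EDD order): [(8, 10), (6, 12), (10, 16), (8, 24)]
Compute completion times and tardiness:
  Job 1: p=8, d=10, C=8, tardiness=max(0,8-10)=0
  Job 2: p=6, d=12, C=14, tardiness=max(0,14-12)=2
  Job 3: p=10, d=16, C=24, tardiness=max(0,24-16)=8
  Job 4: p=8, d=24, C=32, tardiness=max(0,32-24)=8
Total tardiness = 18

18


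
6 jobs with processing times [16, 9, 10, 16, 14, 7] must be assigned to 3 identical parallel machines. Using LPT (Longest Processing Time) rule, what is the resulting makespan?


Sort jobs in decreasing order (LPT): [16, 16, 14, 10, 9, 7]
Assign each job to the least loaded machine:
  Machine 1: jobs [16, 9], load = 25
  Machine 2: jobs [16, 7], load = 23
  Machine 3: jobs [14, 10], load = 24
Makespan = max load = 25

25


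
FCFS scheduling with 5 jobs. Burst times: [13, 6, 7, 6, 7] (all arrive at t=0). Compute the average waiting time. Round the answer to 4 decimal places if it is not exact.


FCFS order (as given): [13, 6, 7, 6, 7]
Waiting times:
  Job 1: wait = 0
  Job 2: wait = 13
  Job 3: wait = 19
  Job 4: wait = 26
  Job 5: wait = 32
Sum of waiting times = 90
Average waiting time = 90/5 = 18.0

18.0


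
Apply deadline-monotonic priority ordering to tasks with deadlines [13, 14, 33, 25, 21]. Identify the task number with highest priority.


Sort tasks by relative deadline (ascending):
  Task 1: deadline = 13
  Task 2: deadline = 14
  Task 5: deadline = 21
  Task 4: deadline = 25
  Task 3: deadline = 33
Priority order (highest first): [1, 2, 5, 4, 3]
Highest priority task = 1

1


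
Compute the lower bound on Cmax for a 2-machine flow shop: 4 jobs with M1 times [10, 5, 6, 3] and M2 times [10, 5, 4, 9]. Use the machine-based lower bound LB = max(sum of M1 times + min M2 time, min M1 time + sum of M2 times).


LB1 = sum(M1 times) + min(M2 times) = 24 + 4 = 28
LB2 = min(M1 times) + sum(M2 times) = 3 + 28 = 31
Lower bound = max(LB1, LB2) = max(28, 31) = 31

31


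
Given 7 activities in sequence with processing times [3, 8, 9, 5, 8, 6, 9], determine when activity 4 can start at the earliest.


Activity 4 starts after activities 1 through 3 complete.
Predecessor durations: [3, 8, 9]
ES = 3 + 8 + 9 = 20

20


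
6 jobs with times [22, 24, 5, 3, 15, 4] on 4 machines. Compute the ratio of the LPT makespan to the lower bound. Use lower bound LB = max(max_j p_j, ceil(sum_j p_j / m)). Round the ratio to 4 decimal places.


LPT order: [24, 22, 15, 5, 4, 3]
Machine loads after assignment: [24, 22, 15, 12]
LPT makespan = 24
Lower bound = max(max_job, ceil(total/4)) = max(24, 19) = 24
Ratio = 24 / 24 = 1.0

1.0


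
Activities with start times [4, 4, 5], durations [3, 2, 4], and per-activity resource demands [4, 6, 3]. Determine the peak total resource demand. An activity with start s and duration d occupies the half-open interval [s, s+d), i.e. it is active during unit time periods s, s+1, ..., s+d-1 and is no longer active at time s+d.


Each activity i is active on [start_i, start_i + duration_i).
Compute total resource usage per time slot:
  t=0: active resources = [], total = 0
  t=1: active resources = [], total = 0
  t=2: active resources = [], total = 0
  t=3: active resources = [], total = 0
  t=4: active resources = [4, 6], total = 10
  t=5: active resources = [4, 6, 3], total = 13
  t=6: active resources = [4, 3], total = 7
  t=7: active resources = [3], total = 3
  t=8: active resources = [3], total = 3
Peak resource demand = 13

13


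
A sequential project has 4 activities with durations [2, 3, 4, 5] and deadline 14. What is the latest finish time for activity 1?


LF(activity 1) = deadline - sum of successor durations
Successors: activities 2 through 4 with durations [3, 4, 5]
Sum of successor durations = 12
LF = 14 - 12 = 2

2


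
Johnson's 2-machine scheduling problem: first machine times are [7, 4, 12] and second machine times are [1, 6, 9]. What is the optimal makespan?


Apply Johnson's rule:
  Group 1 (a <= b): [(2, 4, 6)]
  Group 2 (a > b): [(3, 12, 9), (1, 7, 1)]
Optimal job order: [2, 3, 1]
Schedule:
  Job 2: M1 done at 4, M2 done at 10
  Job 3: M1 done at 16, M2 done at 25
  Job 1: M1 done at 23, M2 done at 26
Makespan = 26

26


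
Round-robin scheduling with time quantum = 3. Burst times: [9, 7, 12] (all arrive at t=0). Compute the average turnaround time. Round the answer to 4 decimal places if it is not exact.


Time quantum = 3
Execution trace:
  J1 runs 3 units, time = 3
  J2 runs 3 units, time = 6
  J3 runs 3 units, time = 9
  J1 runs 3 units, time = 12
  J2 runs 3 units, time = 15
  J3 runs 3 units, time = 18
  J1 runs 3 units, time = 21
  J2 runs 1 units, time = 22
  J3 runs 3 units, time = 25
  J3 runs 3 units, time = 28
Finish times: [21, 22, 28]
Average turnaround = 71/3 = 23.6667

23.6667


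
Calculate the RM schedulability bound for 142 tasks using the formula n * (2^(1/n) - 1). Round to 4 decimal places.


Compute 2^(1/142) = 1.0048932512
Subtract 1: 1.0048932512 - 1 = 0.0048932512
Multiply by n: 142 * 0.0048932512 = 0.6948416704
Round to 4 dp: 0.6948

0.6948


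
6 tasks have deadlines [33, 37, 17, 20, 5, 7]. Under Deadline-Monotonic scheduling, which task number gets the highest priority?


Sort tasks by relative deadline (ascending):
  Task 5: deadline = 5
  Task 6: deadline = 7
  Task 3: deadline = 17
  Task 4: deadline = 20
  Task 1: deadline = 33
  Task 2: deadline = 37
Priority order (highest first): [5, 6, 3, 4, 1, 2]
Highest priority task = 5

5


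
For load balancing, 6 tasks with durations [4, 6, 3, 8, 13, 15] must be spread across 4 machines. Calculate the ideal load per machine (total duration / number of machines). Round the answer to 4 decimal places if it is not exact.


Total processing time = 4 + 6 + 3 + 8 + 13 + 15 = 49
Number of machines = 4
Ideal balanced load = 49 / 4 = 12.25

12.25


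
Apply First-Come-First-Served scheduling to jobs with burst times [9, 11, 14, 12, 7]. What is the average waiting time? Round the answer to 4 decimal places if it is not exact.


FCFS order (as given): [9, 11, 14, 12, 7]
Waiting times:
  Job 1: wait = 0
  Job 2: wait = 9
  Job 3: wait = 20
  Job 4: wait = 34
  Job 5: wait = 46
Sum of waiting times = 109
Average waiting time = 109/5 = 21.8

21.8


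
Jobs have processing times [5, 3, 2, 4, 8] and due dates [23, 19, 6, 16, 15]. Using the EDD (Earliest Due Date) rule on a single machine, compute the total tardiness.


Sort by due date (EDD order): [(2, 6), (8, 15), (4, 16), (3, 19), (5, 23)]
Compute completion times and tardiness:
  Job 1: p=2, d=6, C=2, tardiness=max(0,2-6)=0
  Job 2: p=8, d=15, C=10, tardiness=max(0,10-15)=0
  Job 3: p=4, d=16, C=14, tardiness=max(0,14-16)=0
  Job 4: p=3, d=19, C=17, tardiness=max(0,17-19)=0
  Job 5: p=5, d=23, C=22, tardiness=max(0,22-23)=0
Total tardiness = 0

0


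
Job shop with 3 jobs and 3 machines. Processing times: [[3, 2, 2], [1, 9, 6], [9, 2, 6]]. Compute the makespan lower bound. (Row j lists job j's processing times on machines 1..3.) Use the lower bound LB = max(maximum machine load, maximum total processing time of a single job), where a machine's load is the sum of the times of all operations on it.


Machine loads:
  Machine 1: 3 + 1 + 9 = 13
  Machine 2: 2 + 9 + 2 = 13
  Machine 3: 2 + 6 + 6 = 14
Max machine load = 14
Job totals:
  Job 1: 7
  Job 2: 16
  Job 3: 17
Max job total = 17
Lower bound = max(14, 17) = 17

17


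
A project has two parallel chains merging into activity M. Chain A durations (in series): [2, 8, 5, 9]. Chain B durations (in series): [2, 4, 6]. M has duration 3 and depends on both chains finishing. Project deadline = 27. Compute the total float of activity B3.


Forward pass: ES(B3) = sum of predecessors on chain B = 6
EF = ES + duration = 6 + 6 = 12
Backward pass: LF(M) = deadline = 27; LS(M) = 27 - 3 = 24
LF(B3) = LS(M) - sum(successors on chain B) = 24 - 0 = 24
LS = LF - duration = 24 - 6 = 18
Total float = LS - ES = 18 - 6 = 12

12


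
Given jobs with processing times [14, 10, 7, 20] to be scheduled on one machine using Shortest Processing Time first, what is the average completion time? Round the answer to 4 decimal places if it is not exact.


Sort jobs by processing time (SPT order): [7, 10, 14, 20]
Compute completion times sequentially:
  Job 1: processing = 7, completes at 7
  Job 2: processing = 10, completes at 17
  Job 3: processing = 14, completes at 31
  Job 4: processing = 20, completes at 51
Sum of completion times = 106
Average completion time = 106/4 = 26.5

26.5


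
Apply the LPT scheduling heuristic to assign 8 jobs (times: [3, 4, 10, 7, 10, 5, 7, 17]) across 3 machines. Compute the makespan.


Sort jobs in decreasing order (LPT): [17, 10, 10, 7, 7, 5, 4, 3]
Assign each job to the least loaded machine:
  Machine 1: jobs [17, 5], load = 22
  Machine 2: jobs [10, 7, 4], load = 21
  Machine 3: jobs [10, 7, 3], load = 20
Makespan = max load = 22

22


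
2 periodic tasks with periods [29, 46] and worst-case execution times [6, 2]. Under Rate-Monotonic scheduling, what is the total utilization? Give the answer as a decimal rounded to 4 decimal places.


Compute individual utilizations (exact fractions):
  Task 1: C/T = 6/29 (approx. 0.2069)
  Task 2: C/T = 2/46 = 1/23 (approx. 0.0435)
Total utilization U = 6/29 + 1/23 = 167/667
Rounded to 4 decimal places: U = 0.2504
RM (Liu & Layland) bound for 2 tasks = 0.828427; compare with U = 167/667 (approx. 0.250375)
U <= bound, so schedulable by RM sufficient condition.

0.2504


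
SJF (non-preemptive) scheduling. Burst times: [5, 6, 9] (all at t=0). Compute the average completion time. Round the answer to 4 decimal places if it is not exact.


SJF order (ascending): [5, 6, 9]
Completion times:
  Job 1: burst=5, C=5
  Job 2: burst=6, C=11
  Job 3: burst=9, C=20
Average completion = 36/3 = 12.0

12.0


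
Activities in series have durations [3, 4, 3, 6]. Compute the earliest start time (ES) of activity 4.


Activity 4 starts after activities 1 through 3 complete.
Predecessor durations: [3, 4, 3]
ES = 3 + 4 + 3 = 10

10


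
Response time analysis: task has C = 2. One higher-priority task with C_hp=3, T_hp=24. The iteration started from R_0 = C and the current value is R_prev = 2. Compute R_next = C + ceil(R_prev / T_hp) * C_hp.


R_next = C + ceil(R_prev / T_hp) * C_hp
ceil(2 / 24) = ceil(0.0833) = 1
Interference = 1 * 3 = 3
R_next = 2 + 3 = 5

5


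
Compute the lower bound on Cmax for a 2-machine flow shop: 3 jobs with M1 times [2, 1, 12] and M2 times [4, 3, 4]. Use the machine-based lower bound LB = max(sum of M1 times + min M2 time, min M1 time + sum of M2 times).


LB1 = sum(M1 times) + min(M2 times) = 15 + 3 = 18
LB2 = min(M1 times) + sum(M2 times) = 1 + 11 = 12
Lower bound = max(LB1, LB2) = max(18, 12) = 18

18


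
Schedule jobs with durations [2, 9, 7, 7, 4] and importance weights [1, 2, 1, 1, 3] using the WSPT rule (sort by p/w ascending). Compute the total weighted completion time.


Compute p/w ratios and sort ascending (WSPT): [(4, 3), (2, 1), (9, 2), (7, 1), (7, 1)]
Compute weighted completion times:
  Job (p=4,w=3): C=4, w*C=3*4=12
  Job (p=2,w=1): C=6, w*C=1*6=6
  Job (p=9,w=2): C=15, w*C=2*15=30
  Job (p=7,w=1): C=22, w*C=1*22=22
  Job (p=7,w=1): C=29, w*C=1*29=29
Total weighted completion time = 99

99


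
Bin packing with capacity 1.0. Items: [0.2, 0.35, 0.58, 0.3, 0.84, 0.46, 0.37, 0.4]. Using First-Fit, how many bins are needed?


Place items sequentially using First-Fit:
  Item 0.2 -> new Bin 1
  Item 0.35 -> Bin 1 (now 0.55)
  Item 0.58 -> new Bin 2
  Item 0.3 -> Bin 1 (now 0.85)
  Item 0.84 -> new Bin 3
  Item 0.46 -> new Bin 4
  Item 0.37 -> Bin 2 (now 0.95)
  Item 0.4 -> Bin 4 (now 0.86)
Total bins used = 4

4


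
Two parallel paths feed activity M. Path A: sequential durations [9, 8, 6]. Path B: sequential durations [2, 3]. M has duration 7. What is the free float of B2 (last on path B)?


ES(B2) = sum of predecessors on chain B = 2
EF(B2) = ES + duration = 2 + 3 = 5
Successor of B2 is M. ES(M) = max(sum(A), sum(B)) = max(23, 5) = 23
Free float = ES(successor) - EF(current) = 23 - 5 = 18

18


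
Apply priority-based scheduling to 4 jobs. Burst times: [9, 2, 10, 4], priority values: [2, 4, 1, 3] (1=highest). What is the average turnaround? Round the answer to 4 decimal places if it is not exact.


Sort by priority (ascending = highest first):
Order: [(1, 10), (2, 9), (3, 4), (4, 2)]
Completion times:
  Priority 1, burst=10, C=10
  Priority 2, burst=9, C=19
  Priority 3, burst=4, C=23
  Priority 4, burst=2, C=25
Average turnaround = 77/4 = 19.25

19.25


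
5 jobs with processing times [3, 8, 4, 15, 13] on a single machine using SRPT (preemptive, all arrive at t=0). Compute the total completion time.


Since all jobs arrive at t=0, SRPT equals SPT ordering.
SPT order: [3, 4, 8, 13, 15]
Completion times:
  Job 1: p=3, C=3
  Job 2: p=4, C=7
  Job 3: p=8, C=15
  Job 4: p=13, C=28
  Job 5: p=15, C=43
Total completion time = 3 + 7 + 15 + 28 + 43 = 96

96


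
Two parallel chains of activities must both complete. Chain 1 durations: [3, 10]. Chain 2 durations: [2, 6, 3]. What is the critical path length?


Path A total = 3 + 10 = 13
Path B total = 2 + 6 + 3 = 11
Critical path = longest path = max(13, 11) = 13

13


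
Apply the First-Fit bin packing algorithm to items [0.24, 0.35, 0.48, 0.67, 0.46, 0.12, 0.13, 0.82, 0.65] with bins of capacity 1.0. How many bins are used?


Place items sequentially using First-Fit:
  Item 0.24 -> new Bin 1
  Item 0.35 -> Bin 1 (now 0.59)
  Item 0.48 -> new Bin 2
  Item 0.67 -> new Bin 3
  Item 0.46 -> Bin 2 (now 0.94)
  Item 0.12 -> Bin 1 (now 0.71)
  Item 0.13 -> Bin 1 (now 0.84)
  Item 0.82 -> new Bin 4
  Item 0.65 -> new Bin 5
Total bins used = 5

5


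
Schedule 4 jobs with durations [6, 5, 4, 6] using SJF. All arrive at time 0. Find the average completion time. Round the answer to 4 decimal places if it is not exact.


SJF order (ascending): [4, 5, 6, 6]
Completion times:
  Job 1: burst=4, C=4
  Job 2: burst=5, C=9
  Job 3: burst=6, C=15
  Job 4: burst=6, C=21
Average completion = 49/4 = 12.25

12.25


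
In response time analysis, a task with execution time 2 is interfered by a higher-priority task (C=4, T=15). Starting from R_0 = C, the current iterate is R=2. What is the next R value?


R_next = C + ceil(R_prev / T_hp) * C_hp
ceil(2 / 15) = ceil(0.1333) = 1
Interference = 1 * 4 = 4
R_next = 2 + 4 = 6

6


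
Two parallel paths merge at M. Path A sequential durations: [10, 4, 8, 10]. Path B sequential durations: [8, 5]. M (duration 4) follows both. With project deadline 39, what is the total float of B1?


Forward pass: ES(B1) = sum of predecessors on chain B = 0
EF = ES + duration = 0 + 8 = 8
Backward pass: LF(M) = deadline = 39; LS(M) = 39 - 4 = 35
LF(B1) = LS(M) - sum(successors on chain B) = 35 - 5 = 30
LS = LF - duration = 30 - 8 = 22
Total float = LS - ES = 22 - 0 = 22

22


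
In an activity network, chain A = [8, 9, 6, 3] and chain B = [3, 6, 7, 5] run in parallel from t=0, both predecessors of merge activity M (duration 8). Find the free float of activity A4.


ES(A4) = sum of predecessors on chain A = 23
EF(A4) = ES + duration = 23 + 3 = 26
Successor of A4 is M. ES(M) = max(sum(A), sum(B)) = max(26, 21) = 26
Free float = ES(successor) - EF(current) = 26 - 26 = 0

0


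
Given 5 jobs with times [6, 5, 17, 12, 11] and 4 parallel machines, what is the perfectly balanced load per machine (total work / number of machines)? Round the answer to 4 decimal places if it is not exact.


Total processing time = 6 + 5 + 17 + 12 + 11 = 51
Number of machines = 4
Ideal balanced load = 51 / 4 = 12.75

12.75


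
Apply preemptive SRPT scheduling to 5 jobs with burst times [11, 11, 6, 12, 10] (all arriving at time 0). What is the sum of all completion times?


Since all jobs arrive at t=0, SRPT equals SPT ordering.
SPT order: [6, 10, 11, 11, 12]
Completion times:
  Job 1: p=6, C=6
  Job 2: p=10, C=16
  Job 3: p=11, C=27
  Job 4: p=11, C=38
  Job 5: p=12, C=50
Total completion time = 6 + 16 + 27 + 38 + 50 = 137

137


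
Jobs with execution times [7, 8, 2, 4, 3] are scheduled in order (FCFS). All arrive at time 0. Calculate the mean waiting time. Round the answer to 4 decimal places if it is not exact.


FCFS order (as given): [7, 8, 2, 4, 3]
Waiting times:
  Job 1: wait = 0
  Job 2: wait = 7
  Job 3: wait = 15
  Job 4: wait = 17
  Job 5: wait = 21
Sum of waiting times = 60
Average waiting time = 60/5 = 12.0

12.0


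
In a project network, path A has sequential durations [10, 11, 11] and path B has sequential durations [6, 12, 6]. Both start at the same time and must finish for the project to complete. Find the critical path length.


Path A total = 10 + 11 + 11 = 32
Path B total = 6 + 12 + 6 = 24
Critical path = longest path = max(32, 24) = 32

32


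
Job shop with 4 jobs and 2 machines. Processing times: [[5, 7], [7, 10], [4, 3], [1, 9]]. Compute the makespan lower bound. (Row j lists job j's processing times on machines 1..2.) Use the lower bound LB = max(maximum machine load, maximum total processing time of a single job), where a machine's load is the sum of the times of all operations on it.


Machine loads:
  Machine 1: 5 + 7 + 4 + 1 = 17
  Machine 2: 7 + 10 + 3 + 9 = 29
Max machine load = 29
Job totals:
  Job 1: 12
  Job 2: 17
  Job 3: 7
  Job 4: 10
Max job total = 17
Lower bound = max(29, 17) = 29

29


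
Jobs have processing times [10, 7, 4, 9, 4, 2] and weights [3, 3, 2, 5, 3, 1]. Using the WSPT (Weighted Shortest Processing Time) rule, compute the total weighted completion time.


Compute p/w ratios and sort ascending (WSPT): [(4, 3), (9, 5), (4, 2), (2, 1), (7, 3), (10, 3)]
Compute weighted completion times:
  Job (p=4,w=3): C=4, w*C=3*4=12
  Job (p=9,w=5): C=13, w*C=5*13=65
  Job (p=4,w=2): C=17, w*C=2*17=34
  Job (p=2,w=1): C=19, w*C=1*19=19
  Job (p=7,w=3): C=26, w*C=3*26=78
  Job (p=10,w=3): C=36, w*C=3*36=108
Total weighted completion time = 316

316


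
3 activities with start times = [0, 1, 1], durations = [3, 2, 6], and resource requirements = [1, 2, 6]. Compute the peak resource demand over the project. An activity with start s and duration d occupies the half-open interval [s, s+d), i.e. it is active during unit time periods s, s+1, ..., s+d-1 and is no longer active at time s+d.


Each activity i is active on [start_i, start_i + duration_i).
Compute total resource usage per time slot:
  t=0: active resources = [1], total = 1
  t=1: active resources = [1, 2, 6], total = 9
  t=2: active resources = [1, 2, 6], total = 9
  t=3: active resources = [6], total = 6
  t=4: active resources = [6], total = 6
  t=5: active resources = [6], total = 6
  t=6: active resources = [6], total = 6
Peak resource demand = 9

9


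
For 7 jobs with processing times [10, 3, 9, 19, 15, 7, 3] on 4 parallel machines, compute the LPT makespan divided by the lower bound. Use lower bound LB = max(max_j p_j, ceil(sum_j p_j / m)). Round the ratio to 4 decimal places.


LPT order: [19, 15, 10, 9, 7, 3, 3]
Machine loads after assignment: [19, 15, 16, 16]
LPT makespan = 19
Lower bound = max(max_job, ceil(total/4)) = max(19, 17) = 19
Ratio = 19 / 19 = 1.0

1.0


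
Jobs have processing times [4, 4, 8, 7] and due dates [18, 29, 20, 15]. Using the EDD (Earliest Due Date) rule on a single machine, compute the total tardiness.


Sort by due date (EDD order): [(7, 15), (4, 18), (8, 20), (4, 29)]
Compute completion times and tardiness:
  Job 1: p=7, d=15, C=7, tardiness=max(0,7-15)=0
  Job 2: p=4, d=18, C=11, tardiness=max(0,11-18)=0
  Job 3: p=8, d=20, C=19, tardiness=max(0,19-20)=0
  Job 4: p=4, d=29, C=23, tardiness=max(0,23-29)=0
Total tardiness = 0

0


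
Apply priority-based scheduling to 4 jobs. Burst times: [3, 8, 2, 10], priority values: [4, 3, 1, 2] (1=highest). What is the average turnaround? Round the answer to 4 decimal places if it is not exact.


Sort by priority (ascending = highest first):
Order: [(1, 2), (2, 10), (3, 8), (4, 3)]
Completion times:
  Priority 1, burst=2, C=2
  Priority 2, burst=10, C=12
  Priority 3, burst=8, C=20
  Priority 4, burst=3, C=23
Average turnaround = 57/4 = 14.25

14.25


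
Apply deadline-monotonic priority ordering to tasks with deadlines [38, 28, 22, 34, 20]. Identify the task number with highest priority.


Sort tasks by relative deadline (ascending):
  Task 5: deadline = 20
  Task 3: deadline = 22
  Task 2: deadline = 28
  Task 4: deadline = 34
  Task 1: deadline = 38
Priority order (highest first): [5, 3, 2, 4, 1]
Highest priority task = 5

5


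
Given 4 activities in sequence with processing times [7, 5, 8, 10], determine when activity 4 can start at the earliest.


Activity 4 starts after activities 1 through 3 complete.
Predecessor durations: [7, 5, 8]
ES = 7 + 5 + 8 = 20

20


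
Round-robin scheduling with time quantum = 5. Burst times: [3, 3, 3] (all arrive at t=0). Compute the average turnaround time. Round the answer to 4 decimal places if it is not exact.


Time quantum = 5
Execution trace:
  J1 runs 3 units, time = 3
  J2 runs 3 units, time = 6
  J3 runs 3 units, time = 9
Finish times: [3, 6, 9]
Average turnaround = 18/3 = 6.0

6.0


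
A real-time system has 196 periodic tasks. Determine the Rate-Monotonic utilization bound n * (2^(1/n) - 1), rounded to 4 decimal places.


Compute 2^(1/196) = 1.0035427259
Subtract 1: 1.0035427259 - 1 = 0.0035427259
Multiply by n: 196 * 0.0035427259 = 0.6943742764
Round to 4 dp: 0.6944

0.6944


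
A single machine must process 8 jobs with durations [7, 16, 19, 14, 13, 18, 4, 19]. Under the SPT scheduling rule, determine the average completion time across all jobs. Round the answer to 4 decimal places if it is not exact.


Sort jobs by processing time (SPT order): [4, 7, 13, 14, 16, 18, 19, 19]
Compute completion times sequentially:
  Job 1: processing = 4, completes at 4
  Job 2: processing = 7, completes at 11
  Job 3: processing = 13, completes at 24
  Job 4: processing = 14, completes at 38
  Job 5: processing = 16, completes at 54
  Job 6: processing = 18, completes at 72
  Job 7: processing = 19, completes at 91
  Job 8: processing = 19, completes at 110
Sum of completion times = 404
Average completion time = 404/8 = 50.5

50.5


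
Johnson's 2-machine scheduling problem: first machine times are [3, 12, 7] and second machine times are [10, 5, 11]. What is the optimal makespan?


Apply Johnson's rule:
  Group 1 (a <= b): [(1, 3, 10), (3, 7, 11)]
  Group 2 (a > b): [(2, 12, 5)]
Optimal job order: [1, 3, 2]
Schedule:
  Job 1: M1 done at 3, M2 done at 13
  Job 3: M1 done at 10, M2 done at 24
  Job 2: M1 done at 22, M2 done at 29
Makespan = 29

29


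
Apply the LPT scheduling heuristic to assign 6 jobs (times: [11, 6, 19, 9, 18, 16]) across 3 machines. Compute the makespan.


Sort jobs in decreasing order (LPT): [19, 18, 16, 11, 9, 6]
Assign each job to the least loaded machine:
  Machine 1: jobs [19, 6], load = 25
  Machine 2: jobs [18, 9], load = 27
  Machine 3: jobs [16, 11], load = 27
Makespan = max load = 27

27


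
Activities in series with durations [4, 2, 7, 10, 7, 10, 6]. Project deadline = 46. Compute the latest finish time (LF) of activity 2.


LF(activity 2) = deadline - sum of successor durations
Successors: activities 3 through 7 with durations [7, 10, 7, 10, 6]
Sum of successor durations = 40
LF = 46 - 40 = 6

6


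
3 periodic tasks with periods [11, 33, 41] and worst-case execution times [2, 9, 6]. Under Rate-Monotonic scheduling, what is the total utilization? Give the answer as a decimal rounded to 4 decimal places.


Compute individual utilizations (exact fractions):
  Task 1: C/T = 2/11 (approx. 0.1818)
  Task 2: C/T = 9/33 = 3/11 (approx. 0.2727)
  Task 3: C/T = 6/41 (approx. 0.1463)
Total utilization U = 2/11 + 3/11 + 6/41 = 271/451
Rounded to 4 decimal places: U = 0.6009
RM (Liu & Layland) bound for 3 tasks = 0.779763; compare with U = 271/451 (approx. 0.600887)
U <= bound, so schedulable by RM sufficient condition.

0.6009


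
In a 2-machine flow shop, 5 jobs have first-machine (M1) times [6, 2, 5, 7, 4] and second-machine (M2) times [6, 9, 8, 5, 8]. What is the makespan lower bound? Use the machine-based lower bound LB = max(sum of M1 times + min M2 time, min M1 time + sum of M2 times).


LB1 = sum(M1 times) + min(M2 times) = 24 + 5 = 29
LB2 = min(M1 times) + sum(M2 times) = 2 + 36 = 38
Lower bound = max(LB1, LB2) = max(29, 38) = 38

38


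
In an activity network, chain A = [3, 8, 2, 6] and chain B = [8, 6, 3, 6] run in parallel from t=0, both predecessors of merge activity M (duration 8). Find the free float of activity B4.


ES(B4) = sum of predecessors on chain B = 17
EF(B4) = ES + duration = 17 + 6 = 23
Successor of B4 is M. ES(M) = max(sum(A), sum(B)) = max(19, 23) = 23
Free float = ES(successor) - EF(current) = 23 - 23 = 0

0


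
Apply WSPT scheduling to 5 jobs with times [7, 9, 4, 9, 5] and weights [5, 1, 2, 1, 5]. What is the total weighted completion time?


Compute p/w ratios and sort ascending (WSPT): [(5, 5), (7, 5), (4, 2), (9, 1), (9, 1)]
Compute weighted completion times:
  Job (p=5,w=5): C=5, w*C=5*5=25
  Job (p=7,w=5): C=12, w*C=5*12=60
  Job (p=4,w=2): C=16, w*C=2*16=32
  Job (p=9,w=1): C=25, w*C=1*25=25
  Job (p=9,w=1): C=34, w*C=1*34=34
Total weighted completion time = 176

176


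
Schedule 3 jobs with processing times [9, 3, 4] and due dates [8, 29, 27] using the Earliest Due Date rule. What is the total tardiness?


Sort by due date (EDD order): [(9, 8), (4, 27), (3, 29)]
Compute completion times and tardiness:
  Job 1: p=9, d=8, C=9, tardiness=max(0,9-8)=1
  Job 2: p=4, d=27, C=13, tardiness=max(0,13-27)=0
  Job 3: p=3, d=29, C=16, tardiness=max(0,16-29)=0
Total tardiness = 1

1


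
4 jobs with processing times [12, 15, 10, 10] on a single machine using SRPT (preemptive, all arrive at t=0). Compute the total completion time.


Since all jobs arrive at t=0, SRPT equals SPT ordering.
SPT order: [10, 10, 12, 15]
Completion times:
  Job 1: p=10, C=10
  Job 2: p=10, C=20
  Job 3: p=12, C=32
  Job 4: p=15, C=47
Total completion time = 10 + 20 + 32 + 47 = 109

109


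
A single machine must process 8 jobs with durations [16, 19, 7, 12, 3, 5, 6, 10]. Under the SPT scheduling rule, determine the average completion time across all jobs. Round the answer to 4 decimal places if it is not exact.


Sort jobs by processing time (SPT order): [3, 5, 6, 7, 10, 12, 16, 19]
Compute completion times sequentially:
  Job 1: processing = 3, completes at 3
  Job 2: processing = 5, completes at 8
  Job 3: processing = 6, completes at 14
  Job 4: processing = 7, completes at 21
  Job 5: processing = 10, completes at 31
  Job 6: processing = 12, completes at 43
  Job 7: processing = 16, completes at 59
  Job 8: processing = 19, completes at 78
Sum of completion times = 257
Average completion time = 257/8 = 32.125

32.125


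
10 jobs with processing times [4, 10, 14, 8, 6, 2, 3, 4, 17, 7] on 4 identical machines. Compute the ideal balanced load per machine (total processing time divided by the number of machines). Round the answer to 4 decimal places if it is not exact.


Total processing time = 4 + 10 + 14 + 8 + 6 + 2 + 3 + 4 + 17 + 7 = 75
Number of machines = 4
Ideal balanced load = 75 / 4 = 18.75

18.75


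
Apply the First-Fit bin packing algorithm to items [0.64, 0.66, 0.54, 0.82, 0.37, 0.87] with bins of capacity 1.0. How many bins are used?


Place items sequentially using First-Fit:
  Item 0.64 -> new Bin 1
  Item 0.66 -> new Bin 2
  Item 0.54 -> new Bin 3
  Item 0.82 -> new Bin 4
  Item 0.37 -> Bin 3 (now 0.91)
  Item 0.87 -> new Bin 5
Total bins used = 5

5


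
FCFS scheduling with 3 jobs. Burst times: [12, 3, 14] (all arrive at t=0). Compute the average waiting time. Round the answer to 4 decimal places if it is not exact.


FCFS order (as given): [12, 3, 14]
Waiting times:
  Job 1: wait = 0
  Job 2: wait = 12
  Job 3: wait = 15
Sum of waiting times = 27
Average waiting time = 27/3 = 9.0

9.0
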